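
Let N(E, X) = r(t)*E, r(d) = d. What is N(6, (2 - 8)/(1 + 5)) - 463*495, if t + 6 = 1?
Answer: -229215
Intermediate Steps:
t = -5 (t = -6 + 1 = -5)
N(E, X) = -5*E
N(6, (2 - 8)/(1 + 5)) - 463*495 = -5*6 - 463*495 = -30 - 229185 = -229215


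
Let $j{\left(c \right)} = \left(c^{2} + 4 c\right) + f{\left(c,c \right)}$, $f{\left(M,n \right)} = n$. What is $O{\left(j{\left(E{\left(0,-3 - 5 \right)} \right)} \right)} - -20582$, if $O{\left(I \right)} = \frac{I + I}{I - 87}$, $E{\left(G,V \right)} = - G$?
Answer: $20582$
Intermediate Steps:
$j{\left(c \right)} = c^{2} + 5 c$ ($j{\left(c \right)} = \left(c^{2} + 4 c\right) + c = c^{2} + 5 c$)
$O{\left(I \right)} = \frac{2 I}{-87 + I}$
$O{\left(j{\left(E{\left(0,-3 - 5 \right)} \right)} \right)} - -20582 = \frac{2 \left(-1\right) 0 \left(5 - 0\right)}{-87 + \left(-1\right) 0 \left(5 - 0\right)} - -20582 = \frac{2 \cdot 0 \left(5 + 0\right)}{-87 + 0 \left(5 + 0\right)} + 20582 = \frac{2 \cdot 0 \cdot 5}{-87 + 0 \cdot 5} + 20582 = 2 \cdot 0 \frac{1}{-87 + 0} + 20582 = 2 \cdot 0 \frac{1}{-87} + 20582 = 2 \cdot 0 \left(- \frac{1}{87}\right) + 20582 = 0 + 20582 = 20582$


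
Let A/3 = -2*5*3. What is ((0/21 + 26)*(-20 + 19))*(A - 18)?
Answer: 2808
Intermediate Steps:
A = -90 (A = 3*(-2*5*3) = 3*(-10*3) = 3*(-30) = -90)
((0/21 + 26)*(-20 + 19))*(A - 18) = ((0/21 + 26)*(-20 + 19))*(-90 - 18) = ((0*(1/21) + 26)*(-1))*(-108) = ((0 + 26)*(-1))*(-108) = (26*(-1))*(-108) = -26*(-108) = 2808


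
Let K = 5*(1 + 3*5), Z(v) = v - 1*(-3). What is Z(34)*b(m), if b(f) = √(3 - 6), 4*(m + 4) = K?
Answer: 37*I*√3 ≈ 64.086*I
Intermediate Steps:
Z(v) = 3 + v (Z(v) = v + 3 = 3 + v)
K = 80 (K = 5*(1 + 15) = 5*16 = 80)
m = 16 (m = -4 + (¼)*80 = -4 + 20 = 16)
b(f) = I*√3 (b(f) = √(-3) = I*√3)
Z(34)*b(m) = (3 + 34)*(I*√3) = 37*(I*√3) = 37*I*√3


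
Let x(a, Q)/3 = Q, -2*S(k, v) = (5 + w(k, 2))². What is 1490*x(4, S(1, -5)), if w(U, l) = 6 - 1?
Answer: -223500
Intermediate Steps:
w(U, l) = 5
S(k, v) = -50 (S(k, v) = -(5 + 5)²/2 = -½*10² = -½*100 = -50)
x(a, Q) = 3*Q
1490*x(4, S(1, -5)) = 1490*(3*(-50)) = 1490*(-150) = -223500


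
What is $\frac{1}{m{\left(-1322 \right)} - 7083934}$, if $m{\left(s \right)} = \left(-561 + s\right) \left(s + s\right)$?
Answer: $- \frac{1}{2105282} \approx -4.75 \cdot 10^{-7}$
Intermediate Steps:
$m{\left(s \right)} = 2 s \left(-561 + s\right)$ ($m{\left(s \right)} = \left(-561 + s\right) 2 s = 2 s \left(-561 + s\right)$)
$\frac{1}{m{\left(-1322 \right)} - 7083934} = \frac{1}{2 \left(-1322\right) \left(-561 - 1322\right) - 7083934} = \frac{1}{2 \left(-1322\right) \left(-1883\right) - 7083934} = \frac{1}{4978652 - 7083934} = \frac{1}{-2105282} = - \frac{1}{2105282}$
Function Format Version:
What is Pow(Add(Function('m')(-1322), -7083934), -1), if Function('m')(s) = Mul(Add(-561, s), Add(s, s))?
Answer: Rational(-1, 2105282) ≈ -4.7500e-7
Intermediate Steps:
Function('m')(s) = Mul(2, s, Add(-561, s)) (Function('m')(s) = Mul(Add(-561, s), Mul(2, s)) = Mul(2, s, Add(-561, s)))
Pow(Add(Function('m')(-1322), -7083934), -1) = Pow(Add(Mul(2, -1322, Add(-561, -1322)), -7083934), -1) = Pow(Add(Mul(2, -1322, -1883), -7083934), -1) = Pow(Add(4978652, -7083934), -1) = Pow(-2105282, -1) = Rational(-1, 2105282)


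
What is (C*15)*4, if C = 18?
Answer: 1080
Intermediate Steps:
(C*15)*4 = (18*15)*4 = 270*4 = 1080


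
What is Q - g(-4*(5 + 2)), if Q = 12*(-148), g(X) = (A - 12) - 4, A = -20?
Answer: -1740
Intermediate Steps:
g(X) = -36 (g(X) = (-20 - 12) - 4 = -32 - 4 = -36)
Q = -1776
Q - g(-4*(5 + 2)) = -1776 - 1*(-36) = -1776 + 36 = -1740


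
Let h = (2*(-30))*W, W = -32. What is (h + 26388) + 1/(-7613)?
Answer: 215508803/7613 ≈ 28308.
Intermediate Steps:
h = 1920 (h = (2*(-30))*(-32) = -60*(-32) = 1920)
(h + 26388) + 1/(-7613) = (1920 + 26388) + 1/(-7613) = 28308 - 1/7613 = 215508803/7613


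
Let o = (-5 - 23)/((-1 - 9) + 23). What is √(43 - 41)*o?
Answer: -28*√2/13 ≈ -3.0460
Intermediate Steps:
o = -28/13 (o = -28/(-10 + 23) = -28/13 ≈ -2.1538)
√(43 - 41)*o = √(43 - 41)*(-28/13) = √2*(-28/13) = -28*√2/13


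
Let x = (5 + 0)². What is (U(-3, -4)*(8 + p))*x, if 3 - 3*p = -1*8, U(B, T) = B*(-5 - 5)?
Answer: 8750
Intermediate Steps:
U(B, T) = -10*B (U(B, T) = B*(-10) = -10*B)
p = 11/3 (p = 1 - (-1)*8/3 = 1 - ⅓*(-8) = 1 + 8/3 = 11/3 ≈ 3.6667)
x = 25 (x = 5² = 25)
(U(-3, -4)*(8 + p))*x = ((-10*(-3))*(8 + 11/3))*25 = (30*(35/3))*25 = 350*25 = 8750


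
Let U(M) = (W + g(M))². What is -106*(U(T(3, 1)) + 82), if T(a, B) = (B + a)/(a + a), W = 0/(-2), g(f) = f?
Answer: -78652/9 ≈ -8739.1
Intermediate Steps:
W = 0 (W = 0*(-½) = 0)
T(a, B) = (B + a)/(2*a) (T(a, B) = (B + a)/((2*a)) = (B + a)*(1/(2*a)) = (B + a)/(2*a))
U(M) = M² (U(M) = (0 + M)² = M²)
-106*(U(T(3, 1)) + 82) = -106*(((½)*(1 + 3)/3)² + 82) = -106*(((½)*(⅓)*4)² + 82) = -106*((⅔)² + 82) = -106*(4/9 + 82) = -106*742/9 = -78652/9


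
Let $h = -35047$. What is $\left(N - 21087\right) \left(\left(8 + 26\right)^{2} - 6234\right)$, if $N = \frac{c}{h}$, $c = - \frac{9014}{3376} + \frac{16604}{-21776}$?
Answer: $\frac{4310810310869299617}{40257928148} \approx 1.0708 \cdot 10^{8}$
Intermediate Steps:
$c = - \frac{7885749}{2297368}$ ($c = \left(-9014\right) \frac{1}{3376} + 16604 \left(- \frac{1}{21776}\right) = - \frac{4507}{1688} - \frac{4151}{5444} = - \frac{7885749}{2297368} \approx -3.4325$)
$N = \frac{7885749}{80515856296}$ ($N = - \frac{7885749}{2297368 \left(-35047\right)} = \left(- \frac{7885749}{2297368}\right) \left(- \frac{1}{35047}\right) = \frac{7885749}{80515856296} \approx 9.794 \cdot 10^{-5}$)
$\left(N - 21087\right) \left(\left(8 + 26\right)^{2} - 6234\right) = \left(\frac{7885749}{80515856296} - 21087\right) \left(\left(8 + 26\right)^{2} - 6234\right) = - \frac{1697837853828003 \left(34^{2} - 6234\right)}{80515856296} = - \frac{1697837853828003 \left(1156 - 6234\right)}{80515856296} = \left(- \frac{1697837853828003}{80515856296}\right) \left(-5078\right) = \frac{4310810310869299617}{40257928148}$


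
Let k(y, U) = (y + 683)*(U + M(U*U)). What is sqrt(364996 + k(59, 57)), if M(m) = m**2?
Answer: 4*sqrt(489560002) ≈ 88504.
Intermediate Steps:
k(y, U) = (683 + y)*(U + U**4) (k(y, U) = (y + 683)*(U + (U*U)**2) = (683 + y)*(U + (U**2)**2) = (683 + y)*(U + U**4))
sqrt(364996 + k(59, 57)) = sqrt(364996 + 57*(683 + 59 + 683*57**3 + 59*57**3)) = sqrt(364996 + 57*(683 + 59 + 683*185193 + 59*185193)) = sqrt(364996 + 57*(683 + 59 + 126486819 + 10926387)) = sqrt(364996 + 57*137413948) = sqrt(364996 + 7832595036) = sqrt(7832960032) = 4*sqrt(489560002)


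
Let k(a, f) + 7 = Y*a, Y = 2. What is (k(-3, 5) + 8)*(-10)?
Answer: 50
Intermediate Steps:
k(a, f) = -7 + 2*a
(k(-3, 5) + 8)*(-10) = ((-7 + 2*(-3)) + 8)*(-10) = ((-7 - 6) + 8)*(-10) = (-13 + 8)*(-10) = -5*(-10) = 50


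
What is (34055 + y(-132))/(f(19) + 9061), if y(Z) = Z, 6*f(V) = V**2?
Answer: 203538/54727 ≈ 3.7192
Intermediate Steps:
f(V) = V**2/6
(34055 + y(-132))/(f(19) + 9061) = (34055 - 132)/((1/6)*19**2 + 9061) = 33923/((1/6)*361 + 9061) = 33923/(361/6 + 9061) = 33923/(54727/6) = 33923*(6/54727) = 203538/54727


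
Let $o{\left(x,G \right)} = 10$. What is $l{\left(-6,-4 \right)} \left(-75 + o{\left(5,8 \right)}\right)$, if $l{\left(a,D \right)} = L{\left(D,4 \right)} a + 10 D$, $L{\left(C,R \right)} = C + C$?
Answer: $-520$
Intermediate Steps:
$L{\left(C,R \right)} = 2 C$
$l{\left(a,D \right)} = 10 D + 2 D a$ ($l{\left(a,D \right)} = 2 D a + 10 D = 10 D + 2 D a$)
$l{\left(-6,-4 \right)} \left(-75 + o{\left(5,8 \right)}\right) = 2 \left(-4\right) \left(5 - 6\right) \left(-75 + 10\right) = 2 \left(-4\right) \left(-1\right) \left(-65\right) = 8 \left(-65\right) = -520$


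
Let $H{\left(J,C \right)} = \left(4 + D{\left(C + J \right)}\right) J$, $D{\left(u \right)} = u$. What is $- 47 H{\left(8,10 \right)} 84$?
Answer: $-694848$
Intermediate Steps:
$H{\left(J,C \right)} = J \left(4 + C + J\right)$ ($H{\left(J,C \right)} = \left(4 + \left(C + J\right)\right) J = \left(4 + C + J\right) J = J \left(4 + C + J\right)$)
$- 47 H{\left(8,10 \right)} 84 = - 47 \cdot 8 \left(4 + 10 + 8\right) 84 = - 47 \cdot 8 \cdot 22 \cdot 84 = \left(-47\right) 176 \cdot 84 = \left(-8272\right) 84 = -694848$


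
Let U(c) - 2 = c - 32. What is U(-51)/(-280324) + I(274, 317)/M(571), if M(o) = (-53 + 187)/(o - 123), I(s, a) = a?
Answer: 19905252019/18781708 ≈ 1059.8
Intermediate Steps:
M(o) = 134/(-123 + o)
U(c) = -30 + c (U(c) = 2 + (c - 32) = 2 + (-32 + c) = -30 + c)
U(-51)/(-280324) + I(274, 317)/M(571) = (-30 - 51)/(-280324) + 317/((134/(-123 + 571))) = -81*(-1/280324) + 317/((134/448)) = 81/280324 + 317/((134*(1/448))) = 81/280324 + 317/(67/224) = 81/280324 + 317*(224/67) = 81/280324 + 71008/67 = 19905252019/18781708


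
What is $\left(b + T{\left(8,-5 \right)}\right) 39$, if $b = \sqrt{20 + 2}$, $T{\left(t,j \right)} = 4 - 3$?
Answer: $39 + 39 \sqrt{22} \approx 221.93$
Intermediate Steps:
$T{\left(t,j \right)} = 1$ ($T{\left(t,j \right)} = 4 - 3 = 1$)
$b = \sqrt{22} \approx 4.6904$
$\left(b + T{\left(8,-5 \right)}\right) 39 = \left(\sqrt{22} + 1\right) 39 = \left(1 + \sqrt{22}\right) 39 = 39 + 39 \sqrt{22}$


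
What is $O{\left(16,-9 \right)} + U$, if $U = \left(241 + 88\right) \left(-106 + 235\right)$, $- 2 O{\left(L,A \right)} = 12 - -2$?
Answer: $42434$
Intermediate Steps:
$O{\left(L,A \right)} = -7$ ($O{\left(L,A \right)} = - \frac{12 - -2}{2} = - \frac{12 + 2}{2} = \left(- \frac{1}{2}\right) 14 = -7$)
$U = 42441$ ($U = 329 \cdot 129 = 42441$)
$O{\left(16,-9 \right)} + U = -7 + 42441 = 42434$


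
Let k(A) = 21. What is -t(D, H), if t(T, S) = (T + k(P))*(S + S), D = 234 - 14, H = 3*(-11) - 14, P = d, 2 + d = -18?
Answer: 22654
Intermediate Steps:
d = -20 (d = -2 - 18 = -20)
P = -20
H = -47 (H = -33 - 14 = -47)
D = 220
t(T, S) = 2*S*(21 + T) (t(T, S) = (T + 21)*(S + S) = (21 + T)*(2*S) = 2*S*(21 + T))
-t(D, H) = -2*(-47)*(21 + 220) = -2*(-47)*241 = -1*(-22654) = 22654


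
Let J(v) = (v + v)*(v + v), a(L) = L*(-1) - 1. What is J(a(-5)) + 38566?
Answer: 38630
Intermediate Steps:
a(L) = -1 - L (a(L) = -L - 1 = -1 - L)
J(v) = 4*v**2 (J(v) = (2*v)*(2*v) = 4*v**2)
J(a(-5)) + 38566 = 4*(-1 - 1*(-5))**2 + 38566 = 4*(-1 + 5)**2 + 38566 = 4*4**2 + 38566 = 4*16 + 38566 = 64 + 38566 = 38630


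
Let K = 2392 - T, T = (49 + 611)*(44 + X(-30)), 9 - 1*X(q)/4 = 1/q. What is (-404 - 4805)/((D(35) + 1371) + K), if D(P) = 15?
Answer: 5209/49110 ≈ 0.10607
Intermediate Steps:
X(q) = 36 - 4/q
T = 52888 (T = (49 + 611)*(44 + (36 - 4/(-30))) = 660*(44 + (36 - 4*(-1/30))) = 660*(44 + (36 + 2/15)) = 660*(44 + 542/15) = 660*(1202/15) = 52888)
K = -50496 (K = 2392 - 1*52888 = 2392 - 52888 = -50496)
(-404 - 4805)/((D(35) + 1371) + K) = (-404 - 4805)/((15 + 1371) - 50496) = -5209/(1386 - 50496) = -5209/(-49110) = -5209*(-1/49110) = 5209/49110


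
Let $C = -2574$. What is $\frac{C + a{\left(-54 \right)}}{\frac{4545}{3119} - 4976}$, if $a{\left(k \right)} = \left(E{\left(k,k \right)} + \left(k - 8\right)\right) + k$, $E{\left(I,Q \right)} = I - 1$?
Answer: $\frac{8561655}{15515599} \approx 0.55181$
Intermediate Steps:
$E{\left(I,Q \right)} = -1 + I$
$a{\left(k \right)} = -9 + 3 k$ ($a{\left(k \right)} = \left(\left(-1 + k\right) + \left(k - 8\right)\right) + k = \left(\left(-1 + k\right) + \left(-8 + k\right)\right) + k = \left(-9 + 2 k\right) + k = -9 + 3 k$)
$\frac{C + a{\left(-54 \right)}}{\frac{4545}{3119} - 4976} = \frac{-2574 + \left(-9 + 3 \left(-54\right)\right)}{\frac{4545}{3119} - 4976} = \frac{-2574 - 171}{4545 \cdot \frac{1}{3119} - 4976} = \frac{-2574 - 171}{\frac{4545}{3119} - 4976} = - \frac{2745}{- \frac{15515599}{3119}} = \left(-2745\right) \left(- \frac{3119}{15515599}\right) = \frac{8561655}{15515599}$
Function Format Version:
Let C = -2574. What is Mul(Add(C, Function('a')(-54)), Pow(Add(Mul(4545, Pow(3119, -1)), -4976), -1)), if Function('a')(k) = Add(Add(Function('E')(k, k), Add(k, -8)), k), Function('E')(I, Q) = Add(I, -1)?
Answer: Rational(8561655, 15515599) ≈ 0.55181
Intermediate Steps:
Function('E')(I, Q) = Add(-1, I)
Function('a')(k) = Add(-9, Mul(3, k)) (Function('a')(k) = Add(Add(Add(-1, k), Add(k, -8)), k) = Add(Add(Add(-1, k), Add(-8, k)), k) = Add(Add(-9, Mul(2, k)), k) = Add(-9, Mul(3, k)))
Mul(Add(C, Function('a')(-54)), Pow(Add(Mul(4545, Pow(3119, -1)), -4976), -1)) = Mul(Add(-2574, Add(-9, Mul(3, -54))), Pow(Add(Mul(4545, Pow(3119, -1)), -4976), -1)) = Mul(Add(-2574, Add(-9, -162)), Pow(Add(Mul(4545, Rational(1, 3119)), -4976), -1)) = Mul(Add(-2574, -171), Pow(Add(Rational(4545, 3119), -4976), -1)) = Mul(-2745, Pow(Rational(-15515599, 3119), -1)) = Mul(-2745, Rational(-3119, 15515599)) = Rational(8561655, 15515599)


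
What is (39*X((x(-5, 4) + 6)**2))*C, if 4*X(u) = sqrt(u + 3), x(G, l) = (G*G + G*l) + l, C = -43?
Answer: -1677*sqrt(57)/2 ≈ -6330.5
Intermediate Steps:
x(G, l) = l + G**2 + G*l (x(G, l) = (G**2 + G*l) + l = l + G**2 + G*l)
X(u) = sqrt(3 + u)/4 (X(u) = sqrt(u + 3)/4 = sqrt(3 + u)/4)
(39*X((x(-5, 4) + 6)**2))*C = (39*(sqrt(3 + ((4 + (-5)**2 - 5*4) + 6)**2)/4))*(-43) = (39*(sqrt(3 + ((4 + 25 - 20) + 6)**2)/4))*(-43) = (39*(sqrt(3 + (9 + 6)**2)/4))*(-43) = (39*(sqrt(3 + 15**2)/4))*(-43) = (39*(sqrt(3 + 225)/4))*(-43) = (39*(sqrt(228)/4))*(-43) = (39*((2*sqrt(57))/4))*(-43) = (39*(sqrt(57)/2))*(-43) = (39*sqrt(57)/2)*(-43) = -1677*sqrt(57)/2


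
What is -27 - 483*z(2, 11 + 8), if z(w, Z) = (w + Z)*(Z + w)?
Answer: -213030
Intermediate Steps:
z(w, Z) = (Z + w)² (z(w, Z) = (Z + w)*(Z + w) = (Z + w)²)
-27 - 483*z(2, 11 + 8) = -27 - 483*((11 + 8) + 2)² = -27 - 483*(19 + 2)² = -27 - 483*21² = -27 - 483*441 = -27 - 213003 = -213030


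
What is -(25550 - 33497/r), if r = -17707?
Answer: -452447347/17707 ≈ -25552.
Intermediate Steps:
-(25550 - 33497/r) = -(25550 - 33497/(-17707)) = -(25550 - 33497*(-1/17707)) = -(25550 + 33497/17707) = -1*452447347/17707 = -452447347/17707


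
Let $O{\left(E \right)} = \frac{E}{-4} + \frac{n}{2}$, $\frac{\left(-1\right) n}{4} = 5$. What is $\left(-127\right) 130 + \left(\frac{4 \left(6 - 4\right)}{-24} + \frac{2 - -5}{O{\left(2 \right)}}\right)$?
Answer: $-16511$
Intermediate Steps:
$n = -20$ ($n = \left(-4\right) 5 = -20$)
$O{\left(E \right)} = -10 - \frac{E}{4}$ ($O{\left(E \right)} = \frac{E}{-4} - \frac{20}{2} = E \left(- \frac{1}{4}\right) - 10 = - \frac{E}{4} - 10 = -10 - \frac{E}{4}$)
$\left(-127\right) 130 + \left(\frac{4 \left(6 - 4\right)}{-24} + \frac{2 - -5}{O{\left(2 \right)}}\right) = \left(-127\right) 130 + \left(\frac{4 \left(6 - 4\right)}{-24} + \frac{2 - -5}{-10 - \frac{1}{2}}\right) = -16510 + \left(4 \cdot 2 \left(- \frac{1}{24}\right) + \frac{2 + 5}{-10 - \frac{1}{2}}\right) = -16510 + \left(8 \left(- \frac{1}{24}\right) + \frac{7}{- \frac{21}{2}}\right) = -16510 + \left(- \frac{1}{3} + 7 \left(- \frac{2}{21}\right)\right) = -16510 - 1 = -16511$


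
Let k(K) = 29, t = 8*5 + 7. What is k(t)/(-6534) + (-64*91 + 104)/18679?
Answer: -37916171/122048586 ≈ -0.31066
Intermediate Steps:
t = 47 (t = 40 + 7 = 47)
k(t)/(-6534) + (-64*91 + 104)/18679 = 29/(-6534) + (-64*91 + 104)/18679 = 29*(-1/6534) + (-5824 + 104)*(1/18679) = -29/6534 - 5720*1/18679 = -29/6534 - 5720/18679 = -37916171/122048586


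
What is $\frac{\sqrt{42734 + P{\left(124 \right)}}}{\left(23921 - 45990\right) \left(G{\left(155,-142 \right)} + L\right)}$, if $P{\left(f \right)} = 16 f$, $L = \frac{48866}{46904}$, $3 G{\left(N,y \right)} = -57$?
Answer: $\frac{23452 \sqrt{44718}}{9294469695} \approx 0.00053358$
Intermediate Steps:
$G{\left(N,y \right)} = -19$ ($G{\left(N,y \right)} = \frac{1}{3} \left(-57\right) = -19$)
$L = \frac{24433}{23452}$ ($L = 48866 \cdot \frac{1}{46904} = \frac{24433}{23452} \approx 1.0418$)
$\frac{\sqrt{42734 + P{\left(124 \right)}}}{\left(23921 - 45990\right) \left(G{\left(155,-142 \right)} + L\right)} = \frac{\sqrt{42734 + 16 \cdot 124}}{\left(23921 - 45990\right) \left(-19 + \frac{24433}{23452}\right)} = \frac{\sqrt{42734 + 1984}}{\left(-22069\right) \left(- \frac{421155}{23452}\right)} = \frac{\sqrt{44718}}{\frac{9294469695}{23452}} = \sqrt{44718} \cdot \frac{23452}{9294469695} = \frac{23452 \sqrt{44718}}{9294469695}$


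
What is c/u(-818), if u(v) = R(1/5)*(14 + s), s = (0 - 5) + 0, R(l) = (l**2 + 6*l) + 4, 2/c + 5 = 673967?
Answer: 25/397300599 ≈ 6.2925e-8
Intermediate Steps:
c = 1/336981 (c = 2/(-5 + 673967) = 2/673962 = 2*(1/673962) = 1/336981 ≈ 2.9675e-6)
R(l) = 4 + l**2 + 6*l
s = -5 (s = -5 + 0 = -5)
u(v) = 1179/25 (u(v) = (4 + (1/5)**2 + 6/5)*(14 - 5) = (4 + (1/5)**2 + 6*(1/5))*9 = (4 + 1/25 + 6/5)*9 = (131/25)*9 = 1179/25)
c/u(-818) = 1/(336981*(1179/25)) = (1/336981)*(25/1179) = 25/397300599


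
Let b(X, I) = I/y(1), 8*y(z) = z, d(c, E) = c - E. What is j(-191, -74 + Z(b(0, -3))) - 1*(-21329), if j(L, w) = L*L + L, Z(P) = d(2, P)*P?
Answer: 57619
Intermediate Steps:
y(z) = z/8
b(X, I) = 8*I (b(X, I) = I/(((1/8)*1)) = I/(1/8) = 8*I)
Z(P) = P*(2 - P) (Z(P) = (2 - P)*P = P*(2 - P))
j(L, w) = L + L**2 (j(L, w) = L**2 + L = L + L**2)
j(-191, -74 + Z(b(0, -3))) - 1*(-21329) = -191*(1 - 191) - 1*(-21329) = -191*(-190) + 21329 = 36290 + 21329 = 57619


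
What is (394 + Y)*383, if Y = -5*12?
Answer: 127922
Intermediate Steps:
Y = -60
(394 + Y)*383 = (394 - 60)*383 = 334*383 = 127922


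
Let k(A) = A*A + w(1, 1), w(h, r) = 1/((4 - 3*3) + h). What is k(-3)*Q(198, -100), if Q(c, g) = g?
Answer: -875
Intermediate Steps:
w(h, r) = 1/(-5 + h) (w(h, r) = 1/((4 - 9) + h) = 1/(-5 + h))
k(A) = -1/4 + A**2 (k(A) = A*A + 1/(-5 + 1) = A**2 + 1/(-4) = A**2 - 1/4 = -1/4 + A**2)
k(-3)*Q(198, -100) = (-1/4 + (-3)**2)*(-100) = (-1/4 + 9)*(-100) = (35/4)*(-100) = -875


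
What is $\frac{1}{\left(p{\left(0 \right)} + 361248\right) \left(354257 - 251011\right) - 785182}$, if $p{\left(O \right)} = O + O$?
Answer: $\frac{1}{37296625826} \approx 2.6812 \cdot 10^{-11}$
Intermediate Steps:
$p{\left(O \right)} = 2 O$
$\frac{1}{\left(p{\left(0 \right)} + 361248\right) \left(354257 - 251011\right) - 785182} = \frac{1}{\left(2 \cdot 0 + 361248\right) \left(354257 - 251011\right) - 785182} = \frac{1}{\left(0 + 361248\right) 103246 - 785182} = \frac{1}{361248 \cdot 103246 - 785182} = \frac{1}{37297411008 - 785182} = \frac{1}{37296625826}$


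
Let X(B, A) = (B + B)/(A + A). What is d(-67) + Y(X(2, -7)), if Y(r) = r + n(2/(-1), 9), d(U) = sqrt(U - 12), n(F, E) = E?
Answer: 61/7 + I*sqrt(79) ≈ 8.7143 + 8.8882*I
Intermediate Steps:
d(U) = sqrt(-12 + U)
X(B, A) = B/A (X(B, A) = (2*B)/((2*A)) = (2*B)*(1/(2*A)) = B/A)
Y(r) = 9 + r (Y(r) = r + 9 = 9 + r)
d(-67) + Y(X(2, -7)) = sqrt(-12 - 67) + (9 + 2/(-7)) = sqrt(-79) + (9 + 2*(-1/7)) = I*sqrt(79) + (9 - 2/7) = I*sqrt(79) + 61/7 = 61/7 + I*sqrt(79)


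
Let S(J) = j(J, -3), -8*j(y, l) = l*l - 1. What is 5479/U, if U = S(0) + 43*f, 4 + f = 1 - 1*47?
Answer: -5479/2151 ≈ -2.5472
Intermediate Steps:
j(y, l) = ⅛ - l²/8 (j(y, l) = -(l*l - 1)/8 = -(l² - 1)/8 = -(-1 + l²)/8 = ⅛ - l²/8)
S(J) = -1 (S(J) = ⅛ - ⅛*(-3)² = ⅛ - ⅛*9 = ⅛ - 9/8 = -1)
f = -50 (f = -4 + (1 - 1*47) = -4 + (1 - 47) = -4 - 46 = -50)
U = -2151 (U = -1 + 43*(-50) = -1 - 2150 = -2151)
5479/U = 5479/(-2151) = 5479*(-1/2151) = -5479/2151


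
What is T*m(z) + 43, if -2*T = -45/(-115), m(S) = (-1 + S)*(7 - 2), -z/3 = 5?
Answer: 1349/23 ≈ 58.652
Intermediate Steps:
z = -15 (z = -3*5 = -15)
m(S) = -5 + 5*S (m(S) = (-1 + S)*5 = -5 + 5*S)
T = -9/46 (T = -(-45)/(2*(-115)) = -(-45)*(-1)/(2*115) = -½*9/23 = -9/46 ≈ -0.19565)
T*m(z) + 43 = -9*(-5 + 5*(-15))/46 + 43 = -9*(-5 - 75)/46 + 43 = -9/46*(-80) + 43 = 360/23 + 43 = 1349/23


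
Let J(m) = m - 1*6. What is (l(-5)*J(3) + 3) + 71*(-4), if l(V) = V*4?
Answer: -221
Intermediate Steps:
l(V) = 4*V
J(m) = -6 + m (J(m) = m - 6 = -6 + m)
(l(-5)*J(3) + 3) + 71*(-4) = ((4*(-5))*(-6 + 3) + 3) + 71*(-4) = (-20*(-3) + 3) - 284 = (60 + 3) - 284 = 63 - 284 = -221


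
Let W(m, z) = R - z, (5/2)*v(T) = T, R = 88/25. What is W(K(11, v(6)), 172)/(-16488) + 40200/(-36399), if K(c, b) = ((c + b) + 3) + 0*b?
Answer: -152010439/138922850 ≈ -1.0942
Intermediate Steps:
R = 88/25 (R = 88*(1/25) = 88/25 ≈ 3.5200)
v(T) = 2*T/5
K(c, b) = 3 + b + c (K(c, b) = ((b + c) + 3) + 0 = (3 + b + c) + 0 = 3 + b + c)
W(m, z) = 88/25 - z
W(K(11, v(6)), 172)/(-16488) + 40200/(-36399) = (88/25 - 1*172)/(-16488) + 40200/(-36399) = (88/25 - 172)*(-1/16488) + 40200*(-1/36399) = -4212/25*(-1/16488) - 13400/12133 = 117/11450 - 13400/12133 = -152010439/138922850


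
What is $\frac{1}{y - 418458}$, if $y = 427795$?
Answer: $\frac{1}{9337} \approx 0.0001071$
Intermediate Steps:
$\frac{1}{y - 418458} = \frac{1}{427795 - 418458} = \frac{1}{9337}$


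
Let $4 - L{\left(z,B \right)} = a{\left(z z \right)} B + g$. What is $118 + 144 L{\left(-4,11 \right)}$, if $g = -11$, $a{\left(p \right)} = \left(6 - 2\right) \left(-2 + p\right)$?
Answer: $-86426$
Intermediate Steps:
$a{\left(p \right)} = -8 + 4 p$ ($a{\left(p \right)} = \left(6 - 2\right) \left(-2 + p\right) = 4 \left(-2 + p\right) = -8 + 4 p$)
$L{\left(z,B \right)} = 15 - B \left(-8 + 4 z^{2}\right)$ ($L{\left(z,B \right)} = 4 - \left(\left(-8 + 4 z z\right) B - 11\right) = 4 - \left(\left(-8 + 4 z^{2}\right) B - 11\right) = 4 - \left(B \left(-8 + 4 z^{2}\right) - 11\right) = 4 - \left(-11 + B \left(-8 + 4 z^{2}\right)\right) = 15 - B \left(-8 + 4 z^{2}\right)$)
$118 + 144 L{\left(-4,11 \right)} = 118 + 144 \left(15 - 44 \left(-2 + \left(-4\right)^{2}\right)\right) = 118 + 144 \left(15 - 44 \left(-2 + 16\right)\right) = 118 + 144 \left(15 - 44 \cdot 14\right) = 118 + 144 \left(15 - 616\right) = 118 + 144 \left(-601\right) = 118 - 86544 = -86426$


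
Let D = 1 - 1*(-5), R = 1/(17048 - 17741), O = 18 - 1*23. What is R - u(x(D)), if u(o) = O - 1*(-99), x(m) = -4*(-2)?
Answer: -65143/693 ≈ -94.001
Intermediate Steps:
O = -5 (O = 18 - 23 = -5)
R = -1/693 (R = 1/(-693) = -1/693 ≈ -0.0014430)
D = 6 (D = 1 + 5 = 6)
x(m) = 8
u(o) = 94 (u(o) = -5 - 1*(-99) = -5 + 99 = 94)
R - u(x(D)) = -1/693 - 1*94 = -1/693 - 94 = -65143/693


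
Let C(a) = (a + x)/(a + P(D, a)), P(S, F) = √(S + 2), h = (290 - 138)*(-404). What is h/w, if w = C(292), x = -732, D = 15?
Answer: 2241392/55 + 7676*√17/55 ≈ 41328.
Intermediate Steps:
h = -61408 (h = 152*(-404) = -61408)
P(S, F) = √(2 + S)
C(a) = (-732 + a)/(a + √17) (C(a) = (a - 732)/(a + √(2 + 15)) = (-732 + a)/(a + √17))
w = -440/(292 + √17) (w = (-732 + 292)/(292 + √17) = -440/(292 + √17) ≈ -1.4859)
h/w = -61408/(-128480/85247 + 440*√17/85247)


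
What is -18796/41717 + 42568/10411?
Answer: 1580124100/434315687 ≈ 3.6382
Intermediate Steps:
-18796/41717 + 42568/10411 = 1580124100/434315687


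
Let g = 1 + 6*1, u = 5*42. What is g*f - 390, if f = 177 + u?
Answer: 2319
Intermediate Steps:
u = 210
g = 7 (g = 1 + 6 = 7)
f = 387 (f = 177 + 210 = 387)
g*f - 390 = 7*387 - 390 = 2709 - 390 = 2319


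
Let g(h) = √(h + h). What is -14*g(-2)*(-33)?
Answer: 924*I ≈ 924.0*I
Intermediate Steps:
g(h) = √2*√h (g(h) = √(2*h) = √2*√h)
-14*g(-2)*(-33) = -14*√2*√(-2)*(-33) = -14*√2*I*√2*(-33) = -28*I*(-33) = 924*I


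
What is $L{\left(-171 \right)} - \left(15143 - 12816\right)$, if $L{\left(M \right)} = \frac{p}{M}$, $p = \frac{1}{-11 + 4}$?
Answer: $- \frac{2785418}{1197} \approx -2327.0$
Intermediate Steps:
$p = - \frac{1}{7}$ ($p = \frac{1}{-7} = - \frac{1}{7} \approx -0.14286$)
$L{\left(M \right)} = - \frac{1}{7 M}$
$L{\left(-171 \right)} - \left(15143 - 12816\right) = - \frac{1}{7 \left(-171\right)} - \left(15143 - 12816\right) = \left(- \frac{1}{7}\right) \left(- \frac{1}{171}\right) - \left(15143 - 12816\right) = \frac{1}{1197} - 2327 = - \frac{2785418}{1197}$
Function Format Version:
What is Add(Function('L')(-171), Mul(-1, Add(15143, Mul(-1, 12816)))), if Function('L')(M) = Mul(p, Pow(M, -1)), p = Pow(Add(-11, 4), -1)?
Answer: Rational(-2785418, 1197) ≈ -2327.0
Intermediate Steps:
p = Rational(-1, 7) (p = Pow(-7, -1) = Rational(-1, 7) ≈ -0.14286)
Function('L')(M) = Mul(Rational(-1, 7), Pow(M, -1))
Add(Function('L')(-171), Mul(-1, Add(15143, Mul(-1, 12816)))) = Add(Mul(Rational(-1, 7), Pow(-171, -1)), Mul(-1, Add(15143, Mul(-1, 12816)))) = Add(Mul(Rational(-1, 7), Rational(-1, 171)), Mul(-1, Add(15143, -12816))) = Add(Rational(1, 1197), Mul(-1, 2327)) = Add(Rational(1, 1197), -2327) = Rational(-2785418, 1197)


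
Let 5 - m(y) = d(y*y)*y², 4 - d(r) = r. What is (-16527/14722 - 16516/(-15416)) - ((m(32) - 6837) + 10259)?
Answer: -14864191610809/14184647 ≈ -1.0479e+6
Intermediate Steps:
d(r) = 4 - r
m(y) = 5 - y²*(4 - y²) (m(y) = 5 - (4 - y*y)*y² = 5 - (4 - y²)*y² = 5 - y²*(4 - y²))
(-16527/14722 - 16516/(-15416)) - ((m(32) - 6837) + 10259) = (-16527/14722 - 16516/(-15416)) - (((5 + 32²*(-4 + 32²)) - 6837) + 10259) = (-16527*1/14722 - 16516*(-1/15416)) - (((5 + 1024*(-4 + 1024)) - 6837) + 10259) = (-16527/14722 + 4129/3854) - (((5 + 1024*1020) - 6837) + 10259) = -726980/14184647 - (((5 + 1044480) - 6837) + 10259) = -726980/14184647 - ((1044485 - 6837) + 10259) = -726980/14184647 - (1037648 + 10259) = -726980/14184647 - 1*1047907 = -726980/14184647 - 1047907 = -14864191610809/14184647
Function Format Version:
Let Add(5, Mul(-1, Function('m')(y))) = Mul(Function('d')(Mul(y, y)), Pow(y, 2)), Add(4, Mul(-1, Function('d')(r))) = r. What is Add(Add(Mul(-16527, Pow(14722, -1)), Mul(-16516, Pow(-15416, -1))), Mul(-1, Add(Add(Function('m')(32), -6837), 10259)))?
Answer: Rational(-14864191610809, 14184647) ≈ -1.0479e+6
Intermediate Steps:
Function('d')(r) = Add(4, Mul(-1, r))
Function('m')(y) = Add(5, Mul(-1, Pow(y, 2), Add(4, Mul(-1, Pow(y, 2))))) (Function('m')(y) = Add(5, Mul(-1, Mul(Add(4, Mul(-1, Mul(y, y))), Pow(y, 2)))) = Add(5, Mul(-1, Mul(Add(4, Mul(-1, Pow(y, 2))), Pow(y, 2)))) = Add(5, Mul(-1, Mul(Pow(y, 2), Add(4, Mul(-1, Pow(y, 2)))))) = Add(5, Mul(-1, Pow(y, 2), Add(4, Mul(-1, Pow(y, 2))))))
Add(Add(Mul(-16527, Pow(14722, -1)), Mul(-16516, Pow(-15416, -1))), Mul(-1, Add(Add(Function('m')(32), -6837), 10259))) = Add(Add(Mul(-16527, Pow(14722, -1)), Mul(-16516, Pow(-15416, -1))), Mul(-1, Add(Add(Add(5, Mul(Pow(32, 2), Add(-4, Pow(32, 2)))), -6837), 10259))) = Add(Add(Mul(-16527, Rational(1, 14722)), Mul(-16516, Rational(-1, 15416))), Mul(-1, Add(Add(Add(5, Mul(1024, Add(-4, 1024))), -6837), 10259))) = Add(Add(Rational(-16527, 14722), Rational(4129, 3854)), Mul(-1, Add(Add(Add(5, Mul(1024, 1020)), -6837), 10259))) = Add(Rational(-726980, 14184647), Mul(-1, Add(Add(Add(5, 1044480), -6837), 10259))) = Add(Rational(-726980, 14184647), Mul(-1, Add(Add(1044485, -6837), 10259))) = Add(Rational(-726980, 14184647), Mul(-1, Add(1037648, 10259))) = Add(Rational(-726980, 14184647), Mul(-1, 1047907)) = Add(Rational(-726980, 14184647), -1047907) = Rational(-14864191610809, 14184647)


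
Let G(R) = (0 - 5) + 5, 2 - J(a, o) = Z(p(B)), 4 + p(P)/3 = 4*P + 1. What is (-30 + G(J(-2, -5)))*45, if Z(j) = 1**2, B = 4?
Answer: -1350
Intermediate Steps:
p(P) = -9 + 12*P (p(P) = -12 + 3*(4*P + 1) = -12 + 3*(1 + 4*P) = -12 + (3 + 12*P) = -9 + 12*P)
Z(j) = 1
J(a, o) = 1 (J(a, o) = 2 - 1*1 = 2 - 1 = 1)
G(R) = 0 (G(R) = -5 + 5 = 0)
(-30 + G(J(-2, -5)))*45 = (-30 + 0)*45 = -30*45 = -1350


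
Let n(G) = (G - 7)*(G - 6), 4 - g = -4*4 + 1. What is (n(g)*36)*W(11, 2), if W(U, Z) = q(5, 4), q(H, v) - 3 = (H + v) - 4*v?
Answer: -22464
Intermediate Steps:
q(H, v) = 3 + H - 3*v (q(H, v) = 3 + ((H + v) - 4*v) = 3 + (H - 3*v) = 3 + H - 3*v)
g = 19 (g = 4 - (-4*4 + 1) = 4 - (-16 + 1) = 4 - 1*(-15) = 4 + 15 = 19)
W(U, Z) = -4 (W(U, Z) = 3 + 5 - 3*4 = 3 + 5 - 12 = -4)
n(G) = (-7 + G)*(-6 + G)
(n(g)*36)*W(11, 2) = ((42 + 19² - 13*19)*36)*(-4) = ((42 + 361 - 247)*36)*(-4) = (156*36)*(-4) = 5616*(-4) = -22464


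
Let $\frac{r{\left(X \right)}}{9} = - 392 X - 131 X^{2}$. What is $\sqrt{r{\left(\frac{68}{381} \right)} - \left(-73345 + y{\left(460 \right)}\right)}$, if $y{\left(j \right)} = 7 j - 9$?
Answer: $\frac{\sqrt{1120429606}}{127} \approx 263.57$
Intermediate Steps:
$y{\left(j \right)} = -9 + 7 j$
$r{\left(X \right)} = - 3528 X - 1179 X^{2}$ ($r{\left(X \right)} = 9 \left(- 392 X - 131 X^{2}\right) = - 3528 X - 1179 X^{2}$)
$\sqrt{r{\left(\frac{68}{381} \right)} - \left(-73345 + y{\left(460 \right)}\right)} = \sqrt{- 9 \cdot \frac{68}{381} \left(392 + 131 \cdot \frac{68}{381}\right) + \left(73345 - \left(-9 + 7 \cdot 460\right)\right)} = \sqrt{- 9 \cdot 68 \cdot \frac{1}{381} \left(392 + 131 \cdot 68 \cdot \frac{1}{381}\right) + \left(73345 - \left(-9 + 3220\right)\right)} = \sqrt{\left(-9\right) \frac{68}{381} \left(392 + 131 \cdot \frac{68}{381}\right) + \left(73345 - 3211\right)} = \sqrt{\left(-9\right) \frac{68}{381} \left(392 + \frac{8908}{381}\right) + \left(73345 - 3211\right)} = \sqrt{\left(-9\right) \frac{68}{381} \cdot \frac{158260}{381} + 70134} = \sqrt{- \frac{10761680}{16129} + 70134} = \sqrt{\frac{1120429606}{16129}} = \frac{\sqrt{1120429606}}{127}$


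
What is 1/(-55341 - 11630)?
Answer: -1/66971 ≈ -1.4932e-5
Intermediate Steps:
1/(-55341 - 11630) = 1/(-66971) = -1/66971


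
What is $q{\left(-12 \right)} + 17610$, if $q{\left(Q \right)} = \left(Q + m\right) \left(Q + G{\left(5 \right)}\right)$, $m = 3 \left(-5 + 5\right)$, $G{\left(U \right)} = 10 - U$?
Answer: $17694$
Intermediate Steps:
$m = 0$ ($m = 3 \cdot 0 = 0$)
$q{\left(Q \right)} = Q \left(5 + Q\right)$ ($q{\left(Q \right)} = \left(Q + 0\right) \left(Q + \left(10 - 5\right)\right) = Q \left(Q + \left(10 - 5\right)\right) = Q \left(Q + 5\right) = Q \left(5 + Q\right)$)
$q{\left(-12 \right)} + 17610 = - 12 \left(5 - 12\right) + 17610 = \left(-12\right) \left(-7\right) + 17610 = 84 + 17610 = 17694$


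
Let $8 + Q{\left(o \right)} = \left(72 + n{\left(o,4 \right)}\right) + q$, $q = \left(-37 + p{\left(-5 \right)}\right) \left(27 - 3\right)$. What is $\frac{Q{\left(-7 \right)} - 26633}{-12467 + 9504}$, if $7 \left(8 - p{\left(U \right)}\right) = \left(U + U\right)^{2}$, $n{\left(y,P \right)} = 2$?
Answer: $\frac{193241}{20741} \approx 9.3169$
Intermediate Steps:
$p{\left(U \right)} = 8 - \frac{4 U^{2}}{7}$ ($p{\left(U \right)} = 8 - \frac{\left(U + U\right)^{2}}{7} = 8 - \frac{\left(2 U\right)^{2}}{7} = 8 - \frac{4 U^{2}}{7}$)
$q = - \frac{7272}{7}$ ($q = \left(-37 + \left(8 - \frac{4 \left(-5\right)^{2}}{7}\right)\right) \left(27 - 3\right) = \left(-37 + \left(8 - \frac{100}{7}\right)\right) 24 = \left(-37 - \frac{44}{7}\right) 24 = \left(- \frac{303}{7}\right) 24 = - \frac{7272}{7} \approx -1038.9$)
$Q{\left(o \right)} = - \frac{6810}{7}$ ($Q{\left(o \right)} = -8 + \left(\left(72 + 2\right) - \frac{7272}{7}\right) = -8 + \left(74 - \frac{7272}{7}\right) = -8 - \frac{6754}{7} = - \frac{6810}{7}$)
$\frac{Q{\left(-7 \right)} - 26633}{-12467 + 9504} = \frac{- \frac{6810}{7} - 26633}{-12467 + 9504} = - \frac{193241}{7 \left(-2963\right)} = \left(- \frac{193241}{7}\right) \left(- \frac{1}{2963}\right) = \frac{193241}{20741}$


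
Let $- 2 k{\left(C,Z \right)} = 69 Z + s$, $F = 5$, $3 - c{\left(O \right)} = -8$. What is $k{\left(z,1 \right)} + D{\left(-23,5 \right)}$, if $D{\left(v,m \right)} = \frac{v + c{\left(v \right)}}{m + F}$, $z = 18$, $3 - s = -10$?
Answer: $- \frac{211}{5} \approx -42.2$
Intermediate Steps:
$s = 13$ ($s = 3 - -10 = 3 + 10 = 13$)
$c{\left(O \right)} = 11$ ($c{\left(O \right)} = 3 - -8 = 3 + 8 = 11$)
$D{\left(v,m \right)} = \frac{11 + v}{5 + m}$ ($D{\left(v,m \right)} = \frac{v + 11}{m + 5} = \frac{11 + v}{5 + m}$)
$k{\left(C,Z \right)} = - \frac{13}{2} - \frac{69 Z}{2}$ ($k{\left(C,Z \right)} = - \frac{69 Z + 13}{2} = - \frac{13 + 69 Z}{2} = - \frac{13}{2} - \frac{69 Z}{2}$)
$k{\left(z,1 \right)} + D{\left(-23,5 \right)} = \left(- \frac{13}{2} - \frac{69}{2}\right) + \frac{11 - 23}{5 + 5} = \left(- \frac{13}{2} - \frac{69}{2}\right) + \frac{1}{10} \left(-12\right) = -41 + \frac{1}{10} \left(-12\right) = -41 - \frac{6}{5} = - \frac{211}{5}$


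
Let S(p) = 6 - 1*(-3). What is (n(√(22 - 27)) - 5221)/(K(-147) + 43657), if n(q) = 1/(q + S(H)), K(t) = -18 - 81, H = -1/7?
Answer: (-5221*√5 + 46988*I)/(43558*(√5 - 9*I)) ≈ -0.11986 - 5.9692e-7*I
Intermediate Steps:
H = -⅐ (H = -1*⅐ = -⅐ ≈ -0.14286)
S(p) = 9 (S(p) = 6 + 3 = 9)
K(t) = -99
n(q) = 1/(9 + q) (n(q) = 1/(q + 9) = 1/(9 + q))
(n(√(22 - 27)) - 5221)/(K(-147) + 43657) = (1/(9 + √(22 - 27)) - 5221)/(-99 + 43657) = (1/(9 + √(-5)) - 5221)/43558 = (1/(9 + I*√5) - 5221)*(1/43558) = (-5221 + 1/(9 + I*√5))*(1/43558) = -5221/43558 + 1/(43558*(9 + I*√5))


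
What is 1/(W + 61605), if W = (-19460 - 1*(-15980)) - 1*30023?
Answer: 1/28102 ≈ 3.5585e-5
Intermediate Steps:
W = -33503 (W = (-19460 + 15980) - 30023 = -3480 - 30023 = -33503)
1/(W + 61605) = 1/(-33503 + 61605) = 1/28102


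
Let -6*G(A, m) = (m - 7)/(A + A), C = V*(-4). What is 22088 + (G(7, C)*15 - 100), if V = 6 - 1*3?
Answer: 615759/28 ≈ 21991.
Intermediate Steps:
V = 3 (V = 6 - 3 = 3)
C = -12 (C = 3*(-4) = -12)
G(A, m) = -(-7 + m)/(12*A) (G(A, m) = -(m - 7)/(6*(A + A)) = -(-7 + m)/(6*(2*A)) = -(-7 + m)*1/(2*A)/6 = -(-7 + m)/(12*A))
22088 + (G(7, C)*15 - 100) = 22088 + (((1/12)*(7 - 1*(-12))/7)*15 - 100) = 22088 + (((1/12)*(⅐)*(7 + 12))*15 - 100) = 22088 + (((1/12)*(⅐)*19)*15 - 100) = 22088 + ((19/84)*15 - 100) = 22088 + (95/28 - 100) = 22088 - 2705/28 = 615759/28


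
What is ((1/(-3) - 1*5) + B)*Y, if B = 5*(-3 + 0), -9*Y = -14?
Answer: -854/27 ≈ -31.630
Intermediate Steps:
Y = 14/9 (Y = -⅑*(-14) = 14/9 ≈ 1.5556)
B = -15 (B = 5*(-3) = -15)
((1/(-3) - 1*5) + B)*Y = ((1/(-3) - 1*5) - 15)*(14/9) = ((1*(-⅓) - 5) - 15)*(14/9) = ((-⅓ - 5) - 15)*(14/9) = (-16/3 - 15)*(14/9) = -61/3*14/9 = -854/27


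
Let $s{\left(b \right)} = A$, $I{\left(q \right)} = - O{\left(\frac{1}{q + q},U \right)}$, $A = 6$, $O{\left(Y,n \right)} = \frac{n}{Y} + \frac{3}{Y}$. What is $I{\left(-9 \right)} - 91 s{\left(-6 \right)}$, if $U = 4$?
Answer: $-420$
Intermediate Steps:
$O{\left(Y,n \right)} = \frac{3}{Y} + \frac{n}{Y}$
$I{\left(q \right)} = - 14 q$ ($I{\left(q \right)} = - \frac{3 + 4}{\frac{1}{q + q}} = - \frac{7}{\frac{1}{2 q}} = - \frac{7}{\frac{1}{2} \frac{1}{q}} = - 2 q 7 = - 14 q$)
$s{\left(b \right)} = 6$
$I{\left(-9 \right)} - 91 s{\left(-6 \right)} = \left(-14\right) \left(-9\right) - 546 = 126 - 546 = -420$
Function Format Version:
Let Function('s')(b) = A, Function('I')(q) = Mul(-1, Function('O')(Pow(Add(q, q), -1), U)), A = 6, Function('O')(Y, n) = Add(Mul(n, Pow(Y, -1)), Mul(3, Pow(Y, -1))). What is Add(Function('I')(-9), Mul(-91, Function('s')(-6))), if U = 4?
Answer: -420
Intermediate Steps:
Function('O')(Y, n) = Add(Mul(3, Pow(Y, -1)), Mul(n, Pow(Y, -1)))
Function('I')(q) = Mul(-14, q) (Function('I')(q) = Mul(-1, Mul(Pow(Pow(Add(q, q), -1), -1), Add(3, 4))) = Mul(-1, Mul(Pow(Pow(Mul(2, q), -1), -1), 7)) = Mul(-1, Mul(Pow(Mul(Rational(1, 2), Pow(q, -1)), -1), 7)) = Mul(-1, Mul(Mul(2, q), 7)) = Mul(-1, Mul(14, q)) = Mul(-14, q))
Function('s')(b) = 6
Add(Function('I')(-9), Mul(-91, Function('s')(-6))) = Add(Mul(-14, -9), Mul(-91, 6)) = Add(126, -546) = -420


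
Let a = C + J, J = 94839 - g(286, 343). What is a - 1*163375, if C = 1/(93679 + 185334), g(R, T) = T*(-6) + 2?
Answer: -18548784239/279013 ≈ -66480.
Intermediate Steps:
g(R, T) = 2 - 6*T (g(R, T) = -6*T + 2 = 2 - 6*T)
C = 1/279013 ≈ 3.5841e-6
J = 96895 (J = 94839 - (2 - 6*343) = 94839 - (2 - 2058) = 94839 - 1*(-2056) = 94839 + 2056 = 96895)
a = 27034964636/279013 (a = 1/279013 + 96895 = 27034964636/279013 ≈ 96895.)
a - 1*163375 = 27034964636/279013 - 1*163375 = 27034964636/279013 - 163375 = -18548784239/279013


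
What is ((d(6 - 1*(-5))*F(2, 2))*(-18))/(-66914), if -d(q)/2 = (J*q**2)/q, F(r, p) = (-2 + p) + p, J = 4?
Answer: -1584/33457 ≈ -0.047344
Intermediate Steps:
F(r, p) = -2 + 2*p
d(q) = -8*q (d(q) = -2*4*q**2/q = -8*q)
((d(6 - 1*(-5))*F(2, 2))*(-18))/(-66914) = (((-8*(6 - 1*(-5)))*(-2 + 2*2))*(-18))/(-66914) = (((-8*(6 + 5))*(-2 + 4))*(-18))*(-1/66914) = ((-8*11*2)*(-18))*(-1/66914) = (-88*2*(-18))*(-1/66914) = -176*(-18)*(-1/66914) = 3168*(-1/66914) = -1584/33457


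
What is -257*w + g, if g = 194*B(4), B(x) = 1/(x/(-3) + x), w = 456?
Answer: -468477/4 ≈ -1.1712e+5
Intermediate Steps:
B(x) = 3/(2*x) (B(x) = 1/(x*(-1/3) + x) = 1/(-x/3 + x) = 1/(2*x/3) = 3/(2*x))
g = 291/4 (g = 194*((3/2)/4) = 194*((3/2)*(1/4)) = 194*(3/8) = 291/4 ≈ 72.750)
-257*w + g = -257*456 + 291/4 = -117192 + 291/4 = -468477/4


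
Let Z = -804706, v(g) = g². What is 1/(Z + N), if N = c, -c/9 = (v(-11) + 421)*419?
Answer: -1/2848588 ≈ -3.5105e-7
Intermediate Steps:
c = -2043882 (c = -9*((-11)² + 421)*419 = -9*(121 + 421)*419 = -4878*419 = -9*227098 = -2043882)
N = -2043882
1/(Z + N) = 1/(-804706 - 2043882) = 1/(-2848588) = -1/2848588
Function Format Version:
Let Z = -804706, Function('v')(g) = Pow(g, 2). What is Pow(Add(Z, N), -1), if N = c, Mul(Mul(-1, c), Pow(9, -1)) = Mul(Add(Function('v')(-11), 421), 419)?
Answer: Rational(-1, 2848588) ≈ -3.5105e-7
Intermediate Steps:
c = -2043882 (c = Mul(-9, Mul(Add(Pow(-11, 2), 421), 419)) = Mul(-9, Mul(Add(121, 421), 419)) = Mul(-9, Mul(542, 419)) = Mul(-9, 227098) = -2043882)
N = -2043882
Pow(Add(Z, N), -1) = Pow(Add(-804706, -2043882), -1) = Pow(-2848588, -1) = Rational(-1, 2848588)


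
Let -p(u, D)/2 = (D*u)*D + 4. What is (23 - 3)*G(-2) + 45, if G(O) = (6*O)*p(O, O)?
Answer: -1875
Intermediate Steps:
p(u, D) = -8 - 2*u*D**2 (p(u, D) = -2*((D*u)*D + 4) = -2*(u*D**2 + 4) = -2*(4 + u*D**2) = -8 - 2*u*D**2)
G(O) = 6*O*(-8 - 2*O**3) (G(O) = (6*O)*(-8 - 2*O*O**2) = (6*O)*(-8 - 2*O**3) = 6*O*(-8 - 2*O**3))
(23 - 3)*G(-2) + 45 = (23 - 3)*(-12*(-2)*(4 + (-2)**3)) + 45 = 20*(-12*(-2)*(4 - 8)) + 45 = 20*(-12*(-2)*(-4)) + 45 = 20*(-96) + 45 = -1920 + 45 = -1875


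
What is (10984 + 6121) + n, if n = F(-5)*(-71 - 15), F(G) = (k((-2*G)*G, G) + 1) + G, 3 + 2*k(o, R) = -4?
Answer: 17750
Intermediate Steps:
k(o, R) = -7/2 (k(o, R) = -3/2 + (1/2)*(-4) = -3/2 - 2 = -7/2)
F(G) = -5/2 + G (F(G) = (-7/2 + 1) + G = -5/2 + G)
n = 645 (n = (-5/2 - 5)*(-71 - 15) = -15/2*(-86) = 645)
(10984 + 6121) + n = (10984 + 6121) + 645 = 17105 + 645 = 17750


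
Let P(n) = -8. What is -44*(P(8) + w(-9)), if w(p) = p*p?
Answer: -3212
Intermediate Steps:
w(p) = p²
-44*(P(8) + w(-9)) = -44*(-8 + (-9)²) = -44*(-8 + 81) = -44*73 = -3212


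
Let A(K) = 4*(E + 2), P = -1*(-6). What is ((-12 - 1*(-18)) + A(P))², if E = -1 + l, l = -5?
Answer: 100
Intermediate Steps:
E = -6 (E = -1 - 5 = -6)
P = 6
A(K) = -16 (A(K) = 4*(-6 + 2) = 4*(-4) = -16)
((-12 - 1*(-18)) + A(P))² = ((-12 - 1*(-18)) - 16)² = ((-12 + 18) - 16)² = (6 - 16)² = (-10)² = 100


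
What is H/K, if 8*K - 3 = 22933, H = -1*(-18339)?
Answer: 18339/2867 ≈ 6.3966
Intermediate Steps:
H = 18339
K = 2867 (K = 3/8 + (⅛)*22933 = 3/8 + 22933/8 = 2867)
H/K = 18339/2867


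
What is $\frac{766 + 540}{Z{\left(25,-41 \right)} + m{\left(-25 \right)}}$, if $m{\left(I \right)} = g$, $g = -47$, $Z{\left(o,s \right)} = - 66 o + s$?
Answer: $- \frac{653}{869} \approx -0.75144$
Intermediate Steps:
$Z{\left(o,s \right)} = s - 66 o$
$m{\left(I \right)} = -47$
$\frac{766 + 540}{Z{\left(25,-41 \right)} + m{\left(-25 \right)}} = \frac{766 + 540}{\left(-41 - 1650\right) - 47} = \frac{1306}{\left(-41 - 1650\right) - 47} = \frac{1306}{-1691 - 47} = \frac{1306}{-1738} = 1306 \left(- \frac{1}{1738}\right) = - \frac{653}{869}$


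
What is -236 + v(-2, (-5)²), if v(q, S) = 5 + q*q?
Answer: -227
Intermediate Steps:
v(q, S) = 5 + q²
-236 + v(-2, (-5)²) = -236 + (5 + (-2)²) = -236 + (5 + 4) = -236 + 9 = -227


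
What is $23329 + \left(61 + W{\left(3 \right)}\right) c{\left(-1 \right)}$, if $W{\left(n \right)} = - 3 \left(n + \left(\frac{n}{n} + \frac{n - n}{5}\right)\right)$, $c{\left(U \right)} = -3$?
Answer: $23182$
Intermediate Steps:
$W{\left(n \right)} = -3 - 3 n$ ($W{\left(n \right)} = - 3 \left(n + \left(1 + 0 \cdot \frac{1}{5}\right)\right) = - 3 \left(n + \left(1 + 0\right)\right) = - 3 \left(n + 1\right) = - 3 \left(1 + n\right) = -3 - 3 n$)
$23329 + \left(61 + W{\left(3 \right)}\right) c{\left(-1 \right)} = 23329 + \left(61 - 12\right) \left(-3\right) = 23329 + 49 \left(-3\right) = 23329 - 147 = 23182$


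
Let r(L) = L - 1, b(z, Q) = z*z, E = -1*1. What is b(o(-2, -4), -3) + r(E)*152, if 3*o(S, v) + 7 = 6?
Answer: -2735/9 ≈ -303.89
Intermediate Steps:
E = -1
o(S, v) = -⅓ (o(S, v) = -7/3 + (⅓)*6 = -7/3 + 2 = -⅓)
b(z, Q) = z²
r(L) = -1 + L
b(o(-2, -4), -3) + r(E)*152 = (-⅓)² + (-1 - 1)*152 = ⅑ - 2*152 = ⅑ - 304 = -2735/9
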